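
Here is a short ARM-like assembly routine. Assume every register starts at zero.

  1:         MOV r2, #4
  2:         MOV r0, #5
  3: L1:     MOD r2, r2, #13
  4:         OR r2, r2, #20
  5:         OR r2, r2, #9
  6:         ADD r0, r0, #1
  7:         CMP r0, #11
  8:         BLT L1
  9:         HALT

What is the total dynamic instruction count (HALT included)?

39

MOV r2, #4 → r2=4
MOV r0, #5 → r0=5
MOD r2, r2, #13 → r2=4%13=4
OR r2, r2, #20 → r2=4|20=20
OR r2, r2, #9 → r2=20|9=29
ADD r0, r0, #1 → r0=5+1=6
CMP r0, #11  (cmp 6,11)
BLT L1: taken
MOD r2, r2, #13 → r2=29%13=3
OR r2, r2, #20 → r2=3|20=23
OR r2, r2, #9 → r2=23|9=31
ADD r0, r0, #1 → r0=6+1=7
CMP r0, #11  (cmp 7,11)
BLT L1: taken
MOD r2, r2, #13 → r2=31%13=5
OR r2, r2, #20 → r2=5|20=21
OR r2, r2, #9 → r2=21|9=29
ADD r0, r0, #1 → r0=7+1=8
CMP r0, #11  (cmp 8,11)
BLT L1: taken
MOD r2, r2, #13 → r2=29%13=3
OR r2, r2, #20 → r2=3|20=23
OR r2, r2, #9 → r2=23|9=31
ADD r0, r0, #1 → r0=8+1=9
CMP r0, #11  (cmp 9,11)
BLT L1: taken
MOD r2, r2, #13 → r2=31%13=5
OR r2, r2, #20 → r2=5|20=21
OR r2, r2, #9 → r2=21|9=29
ADD r0, r0, #1 → r0=9+1=10
CMP r0, #11  (cmp 10,11)
BLT L1: taken
MOD r2, r2, #13 → r2=29%13=3
OR r2, r2, #20 → r2=3|20=23
OR r2, r2, #9 → r2=23|9=31
ADD r0, r0, #1 → r0=10+1=11
CMP r0, #11  (cmp 11,11)
BLT L1: not taken
halt.
Total executed instructions: 39.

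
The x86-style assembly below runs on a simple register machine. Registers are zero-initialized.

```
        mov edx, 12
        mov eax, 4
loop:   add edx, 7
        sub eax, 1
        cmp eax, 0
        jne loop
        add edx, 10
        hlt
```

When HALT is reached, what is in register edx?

after mov edx, 12: edx=12
after mov eax, 4: eax=4
after add edx, 7: edx=12+7=19
after sub eax, 1: eax=4-1=3
cmp eax, 0  (cmp 3,0)
jne loop: taken
after add edx, 7: edx=19+7=26
after sub eax, 1: eax=3-1=2
cmp eax, 0  (cmp 2,0)
jne loop: taken
after add edx, 7: edx=26+7=33
after sub eax, 1: eax=2-1=1
cmp eax, 0  (cmp 1,0)
jne loop: taken
after add edx, 7: edx=33+7=40
after sub eax, 1: eax=1-1=0
cmp eax, 0  (cmp 0,0)
jne loop: not taken
after add edx, 10: edx=40+10=50
halt.

50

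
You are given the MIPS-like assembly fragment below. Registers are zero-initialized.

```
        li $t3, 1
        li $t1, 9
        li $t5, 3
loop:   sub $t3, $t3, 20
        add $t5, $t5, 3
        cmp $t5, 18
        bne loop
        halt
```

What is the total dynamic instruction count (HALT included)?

after li $t3, 1: $t3=1
after li $t1, 9: $t1=9
after li $t5, 3: $t5=3
after sub $t3, $t3, 20: $t3=1-20=-19
after add $t5, $t5, 3: $t5=3+3=6
cmp $t5, 18  (cmp 6,18)
bne loop: taken
after sub $t3, $t3, 20: $t3=(-19)-20=-39
after add $t5, $t5, 3: $t5=6+3=9
cmp $t5, 18  (cmp 9,18)
bne loop: taken
after sub $t3, $t3, 20: $t3=(-39)-20=-59
after add $t5, $t5, 3: $t5=9+3=12
cmp $t5, 18  (cmp 12,18)
bne loop: taken
after sub $t3, $t3, 20: $t3=(-59)-20=-79
after add $t5, $t5, 3: $t5=12+3=15
cmp $t5, 18  (cmp 15,18)
bne loop: taken
after sub $t3, $t3, 20: $t3=(-79)-20=-99
after add $t5, $t5, 3: $t5=15+3=18
cmp $t5, 18  (cmp 18,18)
bne loop: not taken
halt.
Total executed instructions: 24.

24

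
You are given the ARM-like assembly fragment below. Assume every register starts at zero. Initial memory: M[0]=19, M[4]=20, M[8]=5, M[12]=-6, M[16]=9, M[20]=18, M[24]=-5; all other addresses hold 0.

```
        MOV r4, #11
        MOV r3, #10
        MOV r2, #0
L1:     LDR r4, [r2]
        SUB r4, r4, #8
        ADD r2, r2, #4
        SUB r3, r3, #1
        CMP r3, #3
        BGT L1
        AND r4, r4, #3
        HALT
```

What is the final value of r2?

r4=11
r3=10
r2=0
r4=M[0]=19
r4=19-8=11
r2=0+4=4
r3=10-1=9
CMP r3, #3  (cmp 9,3)
BGT L1: taken
r4=M[4]=20
r4=20-8=12
r2=4+4=8
r3=9-1=8
CMP r3, #3  (cmp 8,3)
BGT L1: taken
r4=M[8]=5
r4=5-8=-3
r2=8+4=12
r3=8-1=7
CMP r3, #3  (cmp 7,3)
BGT L1: taken
r4=M[12]=-6
r4=(-6)-8=-14
r2=12+4=16
r3=7-1=6
CMP r3, #3  (cmp 6,3)
BGT L1: taken
r4=M[16]=9
r4=9-8=1
r2=16+4=20
r3=6-1=5
CMP r3, #3  (cmp 5,3)
BGT L1: taken
r4=M[20]=18
r4=18-8=10
r2=20+4=24
r3=5-1=4
CMP r3, #3  (cmp 4,3)
BGT L1: taken
r4=M[24]=-5
r4=(-5)-8=-13
r2=24+4=28
r3=4-1=3
CMP r3, #3  (cmp 3,3)
BGT L1: not taken
r4=(-13)&3=3
halt.

28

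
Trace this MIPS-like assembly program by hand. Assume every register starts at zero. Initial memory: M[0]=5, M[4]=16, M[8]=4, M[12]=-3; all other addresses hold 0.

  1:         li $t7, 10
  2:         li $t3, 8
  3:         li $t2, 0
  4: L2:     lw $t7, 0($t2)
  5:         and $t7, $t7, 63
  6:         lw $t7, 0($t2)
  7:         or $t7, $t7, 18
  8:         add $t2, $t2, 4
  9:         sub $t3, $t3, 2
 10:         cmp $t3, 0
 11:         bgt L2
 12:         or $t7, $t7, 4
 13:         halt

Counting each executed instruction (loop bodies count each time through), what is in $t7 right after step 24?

li $t7, 10 → $t7=10
li $t3, 8 → $t3=8
li $t2, 0 → $t2=0
lw $t7, 0($t2) → $t7=M[0]=5
and $t7, $t7, 63 → $t7=5&63=5
lw $t7, 0($t2) → $t7=M[0]=5
or $t7, $t7, 18 → $t7=5|18=23
add $t2, $t2, 4 → $t2=0+4=4
sub $t3, $t3, 2 → $t3=8-2=6
cmp $t3, 0  (cmp 6,0)
bgt L2: taken
lw $t7, 0($t2) → $t7=M[4]=16
and $t7, $t7, 63 → $t7=16&63=16
lw $t7, 0($t2) → $t7=M[4]=16
or $t7, $t7, 18 → $t7=16|18=18
add $t2, $t2, 4 → $t2=4+4=8
sub $t3, $t3, 2 → $t3=6-2=4
cmp $t3, 0  (cmp 4,0)
bgt L2: taken
lw $t7, 0($t2) → $t7=M[8]=4
and $t7, $t7, 63 → $t7=4&63=4
lw $t7, 0($t2) → $t7=M[8]=4
or $t7, $t7, 18 → $t7=4|18=22
add $t2, $t2, 4 → $t2=8+4=12
After step 24: $t7 = 22.

22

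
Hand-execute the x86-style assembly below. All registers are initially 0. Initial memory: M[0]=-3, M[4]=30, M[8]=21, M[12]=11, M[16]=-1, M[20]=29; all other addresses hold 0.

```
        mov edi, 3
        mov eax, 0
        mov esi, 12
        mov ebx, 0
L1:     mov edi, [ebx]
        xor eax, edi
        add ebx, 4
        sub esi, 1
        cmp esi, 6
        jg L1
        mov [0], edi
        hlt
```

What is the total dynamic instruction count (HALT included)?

after mov edi, 3: edi=3
after mov eax, 0: eax=0
after mov esi, 12: esi=12
after mov ebx, 0: ebx=0
after mov edi, [ebx]: edi=M[0]=-3
after xor eax, edi: eax=0^(-3)=-3
after add ebx, 4: ebx=0+4=4
after sub esi, 1: esi=12-1=11
cmp esi, 6  (cmp 11,6)
jg L1: taken
after mov edi, [ebx]: edi=M[4]=30
after xor eax, edi: eax=(-3)^30=-29
after add ebx, 4: ebx=4+4=8
after sub esi, 1: esi=11-1=10
cmp esi, 6  (cmp 10,6)
jg L1: taken
after mov edi, [ebx]: edi=M[8]=21
after xor eax, edi: eax=(-29)^21=-10
after add ebx, 4: ebx=8+4=12
after sub esi, 1: esi=10-1=9
cmp esi, 6  (cmp 9,6)
jg L1: taken
after mov edi, [ebx]: edi=M[12]=11
after xor eax, edi: eax=(-10)^11=-3
after add ebx, 4: ebx=12+4=16
after sub esi, 1: esi=9-1=8
cmp esi, 6  (cmp 8,6)
jg L1: taken
after mov edi, [ebx]: edi=M[16]=-1
after xor eax, edi: eax=(-3)^(-1)=2
after add ebx, 4: ebx=16+4=20
after sub esi, 1: esi=8-1=7
cmp esi, 6  (cmp 7,6)
jg L1: taken
after mov edi, [ebx]: edi=M[20]=29
after xor eax, edi: eax=2^29=31
after add ebx, 4: ebx=20+4=24
after sub esi, 1: esi=7-1=6
cmp esi, 6  (cmp 6,6)
jg L1: not taken
mov [0], edi → M[0]=29
halt.
Total executed instructions: 42.

42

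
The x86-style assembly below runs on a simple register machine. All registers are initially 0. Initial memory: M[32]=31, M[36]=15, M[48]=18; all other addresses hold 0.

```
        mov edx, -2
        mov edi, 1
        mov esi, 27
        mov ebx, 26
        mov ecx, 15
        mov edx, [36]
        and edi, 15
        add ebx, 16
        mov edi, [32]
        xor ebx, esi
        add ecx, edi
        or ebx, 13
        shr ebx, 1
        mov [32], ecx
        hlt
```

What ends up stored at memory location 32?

46

mov edx, -2 → edx=-2
mov edi, 1 → edi=1
mov esi, 27 → esi=27
mov ebx, 26 → ebx=26
mov ecx, 15 → ecx=15
mov edx, [36] → edx=M[36]=15
and edi, 15 → edi=1&15=1
add ebx, 16 → ebx=26+16=42
mov edi, [32] → edi=M[32]=31
xor ebx, esi → ebx=42^27=49
add ecx, edi → ecx=15+31=46
or ebx, 13 → ebx=49|13=61
shr ebx, 1 → ebx=61>>1=30
mov [32], ecx → M[32]=46
halt.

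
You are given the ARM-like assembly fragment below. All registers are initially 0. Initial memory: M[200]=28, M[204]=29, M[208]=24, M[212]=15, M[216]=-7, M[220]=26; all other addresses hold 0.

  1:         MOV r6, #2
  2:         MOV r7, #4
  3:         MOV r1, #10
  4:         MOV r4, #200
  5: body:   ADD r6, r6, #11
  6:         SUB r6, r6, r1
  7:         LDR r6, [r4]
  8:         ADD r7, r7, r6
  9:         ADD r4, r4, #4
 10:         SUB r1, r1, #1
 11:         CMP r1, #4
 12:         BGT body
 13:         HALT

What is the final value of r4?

after MOV r6, #2: r6=2
after MOV r7, #4: r7=4
after MOV r1, #10: r1=10
after MOV r4, #200: r4=200
after ADD r6, r6, #11: r6=2+11=13
after SUB r6, r6, r1: r6=13-10=3
after LDR r6, [r4]: r6=M[200]=28
after ADD r7, r7, r6: r7=4+28=32
after ADD r4, r4, #4: r4=200+4=204
after SUB r1, r1, #1: r1=10-1=9
CMP r1, #4  (cmp 9,4)
BGT body: taken
after ADD r6, r6, #11: r6=28+11=39
after SUB r6, r6, r1: r6=39-9=30
after LDR r6, [r4]: r6=M[204]=29
after ADD r7, r7, r6: r7=32+29=61
after ADD r4, r4, #4: r4=204+4=208
after SUB r1, r1, #1: r1=9-1=8
CMP r1, #4  (cmp 8,4)
BGT body: taken
after ADD r6, r6, #11: r6=29+11=40
after SUB r6, r6, r1: r6=40-8=32
after LDR r6, [r4]: r6=M[208]=24
after ADD r7, r7, r6: r7=61+24=85
after ADD r4, r4, #4: r4=208+4=212
after SUB r1, r1, #1: r1=8-1=7
CMP r1, #4  (cmp 7,4)
BGT body: taken
after ADD r6, r6, #11: r6=24+11=35
after SUB r6, r6, r1: r6=35-7=28
after LDR r6, [r4]: r6=M[212]=15
after ADD r7, r7, r6: r7=85+15=100
after ADD r4, r4, #4: r4=212+4=216
after SUB r1, r1, #1: r1=7-1=6
CMP r1, #4  (cmp 6,4)
BGT body: taken
after ADD r6, r6, #11: r6=15+11=26
after SUB r6, r6, r1: r6=26-6=20
after LDR r6, [r4]: r6=M[216]=-7
after ADD r7, r7, r6: r7=100+(-7)=93
after ADD r4, r4, #4: r4=216+4=220
after SUB r1, r1, #1: r1=6-1=5
CMP r1, #4  (cmp 5,4)
BGT body: taken
after ADD r6, r6, #11: r6=(-7)+11=4
after SUB r6, r6, r1: r6=4-5=-1
after LDR r6, [r4]: r6=M[220]=26
after ADD r7, r7, r6: r7=93+26=119
after ADD r4, r4, #4: r4=220+4=224
after SUB r1, r1, #1: r1=5-1=4
CMP r1, #4  (cmp 4,4)
BGT body: not taken
halt.

224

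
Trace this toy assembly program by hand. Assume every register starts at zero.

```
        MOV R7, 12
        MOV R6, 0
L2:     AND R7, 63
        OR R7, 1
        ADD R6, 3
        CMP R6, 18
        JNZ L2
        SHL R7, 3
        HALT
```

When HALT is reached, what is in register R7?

R7=12
R6=0
R7=12&63=12
R7=12|1=13
R6=0+3=3
CMP R6, 18  (cmp 3,18)
JNZ L2: taken
R7=13&63=13
R7=13|1=13
R6=3+3=6
CMP R6, 18  (cmp 6,18)
JNZ L2: taken
R7=13&63=13
R7=13|1=13
R6=6+3=9
CMP R6, 18  (cmp 9,18)
JNZ L2: taken
R7=13&63=13
R7=13|1=13
R6=9+3=12
CMP R6, 18  (cmp 12,18)
JNZ L2: taken
R7=13&63=13
R7=13|1=13
R6=12+3=15
CMP R6, 18  (cmp 15,18)
JNZ L2: taken
R7=13&63=13
R7=13|1=13
R6=15+3=18
CMP R6, 18  (cmp 18,18)
JNZ L2: not taken
R7=13<<3=104
halt.

104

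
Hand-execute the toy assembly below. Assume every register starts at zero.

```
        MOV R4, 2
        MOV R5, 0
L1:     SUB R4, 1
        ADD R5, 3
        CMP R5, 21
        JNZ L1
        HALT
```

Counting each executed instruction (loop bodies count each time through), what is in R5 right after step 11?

6

R4=2
R5=0
R4=2-1=1
R5=0+3=3
CMP R5, 21  (cmp 3,21)
JNZ L1: taken
R4=1-1=0
R5=3+3=6
CMP R5, 21  (cmp 6,21)
JNZ L1: taken
R4=0-1=-1
After step 11: R5 = 6.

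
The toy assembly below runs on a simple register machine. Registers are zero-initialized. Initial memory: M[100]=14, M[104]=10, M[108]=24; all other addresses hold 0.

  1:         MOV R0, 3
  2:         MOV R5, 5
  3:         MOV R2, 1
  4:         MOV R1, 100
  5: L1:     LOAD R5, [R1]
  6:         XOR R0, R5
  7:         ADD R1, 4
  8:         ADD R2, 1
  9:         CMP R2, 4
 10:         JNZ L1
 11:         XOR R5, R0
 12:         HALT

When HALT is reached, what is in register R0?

after MOV R0, 3: R0=3
after MOV R5, 5: R5=5
after MOV R2, 1: R2=1
after MOV R1, 100: R1=100
after LOAD R5, [R1]: R5=M[100]=14
after XOR R0, R5: R0=3^14=13
after ADD R1, 4: R1=100+4=104
after ADD R2, 1: R2=1+1=2
CMP R2, 4  (cmp 2,4)
JNZ L1: taken
after LOAD R5, [R1]: R5=M[104]=10
after XOR R0, R5: R0=13^10=7
after ADD R1, 4: R1=104+4=108
after ADD R2, 1: R2=2+1=3
CMP R2, 4  (cmp 3,4)
JNZ L1: taken
after LOAD R5, [R1]: R5=M[108]=24
after XOR R0, R5: R0=7^24=31
after ADD R1, 4: R1=108+4=112
after ADD R2, 1: R2=3+1=4
CMP R2, 4  (cmp 4,4)
JNZ L1: not taken
after XOR R5, R0: R5=24^31=7
halt.

31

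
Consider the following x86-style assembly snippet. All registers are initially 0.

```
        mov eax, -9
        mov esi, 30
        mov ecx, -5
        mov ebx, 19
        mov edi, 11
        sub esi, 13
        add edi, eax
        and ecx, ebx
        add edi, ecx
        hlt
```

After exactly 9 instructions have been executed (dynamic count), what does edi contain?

21

mov eax, -9 → eax=-9
mov esi, 30 → esi=30
mov ecx, -5 → ecx=-5
mov ebx, 19 → ebx=19
mov edi, 11 → edi=11
sub esi, 13 → esi=30-13=17
add edi, eax → edi=11+(-9)=2
and ecx, ebx → ecx=(-5)&19=19
add edi, ecx → edi=2+19=21
After step 9: edi = 21.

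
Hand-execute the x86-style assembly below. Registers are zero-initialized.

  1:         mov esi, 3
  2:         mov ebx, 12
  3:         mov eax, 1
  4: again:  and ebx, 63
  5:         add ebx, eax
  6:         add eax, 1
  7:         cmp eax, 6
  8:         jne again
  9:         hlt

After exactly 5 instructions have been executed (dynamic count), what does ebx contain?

13

mov esi, 3 → esi=3
mov ebx, 12 → ebx=12
mov eax, 1 → eax=1
and ebx, 63 → ebx=12&63=12
add ebx, eax → ebx=12+1=13
After step 5: ebx = 13.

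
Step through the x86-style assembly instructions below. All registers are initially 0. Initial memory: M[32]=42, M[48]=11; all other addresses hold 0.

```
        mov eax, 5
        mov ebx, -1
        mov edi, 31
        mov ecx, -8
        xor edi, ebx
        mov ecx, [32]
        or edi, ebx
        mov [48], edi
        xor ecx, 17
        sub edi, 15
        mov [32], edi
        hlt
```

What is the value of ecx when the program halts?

59

mov eax, 5 → eax=5
mov ebx, -1 → ebx=-1
mov edi, 31 → edi=31
mov ecx, -8 → ecx=-8
xor edi, ebx → edi=31^(-1)=-32
mov ecx, [32] → ecx=M[32]=42
or edi, ebx → edi=(-32)|(-1)=-1
mov [48], edi → M[48]=-1
xor ecx, 17 → ecx=42^17=59
sub edi, 15 → edi=(-1)-15=-16
mov [32], edi → M[32]=-16
halt.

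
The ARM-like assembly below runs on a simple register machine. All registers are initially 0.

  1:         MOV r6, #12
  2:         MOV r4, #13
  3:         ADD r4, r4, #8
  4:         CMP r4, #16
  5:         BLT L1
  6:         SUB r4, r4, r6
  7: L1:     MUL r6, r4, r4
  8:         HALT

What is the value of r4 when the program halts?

9

r6=12
r4=13
r4=13+8=21
CMP r4, #16  (cmp 21,16)
BLT L1: not taken
r4=21-12=9
r6=9*9=81
halt.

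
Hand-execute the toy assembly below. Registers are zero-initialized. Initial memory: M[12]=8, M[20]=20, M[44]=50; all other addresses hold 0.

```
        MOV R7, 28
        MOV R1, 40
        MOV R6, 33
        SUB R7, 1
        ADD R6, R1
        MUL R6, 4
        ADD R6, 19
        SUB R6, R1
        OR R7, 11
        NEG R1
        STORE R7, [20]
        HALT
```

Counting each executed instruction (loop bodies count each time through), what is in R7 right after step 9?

after MOV R7, 28: R7=28
after MOV R1, 40: R1=40
after MOV R6, 33: R6=33
after SUB R7, 1: R7=28-1=27
after ADD R6, R1: R6=33+40=73
after MUL R6, 4: R6=73*4=292
after ADD R6, 19: R6=292+19=311
after SUB R6, R1: R6=311-40=271
after OR R7, 11: R7=27|11=27
After step 9: R7 = 27.

27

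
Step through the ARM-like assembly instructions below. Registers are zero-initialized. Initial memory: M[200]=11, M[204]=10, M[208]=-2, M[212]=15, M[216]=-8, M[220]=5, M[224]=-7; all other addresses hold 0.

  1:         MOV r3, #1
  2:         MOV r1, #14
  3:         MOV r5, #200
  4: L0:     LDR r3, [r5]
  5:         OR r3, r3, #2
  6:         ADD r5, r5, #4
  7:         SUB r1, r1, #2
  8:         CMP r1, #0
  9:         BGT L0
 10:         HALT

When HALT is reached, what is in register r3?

-5

after MOV r3, #1: r3=1
after MOV r1, #14: r1=14
after MOV r5, #200: r5=200
after LDR r3, [r5]: r3=M[200]=11
after OR r3, r3, #2: r3=11|2=11
after ADD r5, r5, #4: r5=200+4=204
after SUB r1, r1, #2: r1=14-2=12
CMP r1, #0  (cmp 12,0)
BGT L0: taken
after LDR r3, [r5]: r3=M[204]=10
after OR r3, r3, #2: r3=10|2=10
after ADD r5, r5, #4: r5=204+4=208
after SUB r1, r1, #2: r1=12-2=10
CMP r1, #0  (cmp 10,0)
BGT L0: taken
after LDR r3, [r5]: r3=M[208]=-2
after OR r3, r3, #2: r3=(-2)|2=-2
after ADD r5, r5, #4: r5=208+4=212
after SUB r1, r1, #2: r1=10-2=8
CMP r1, #0  (cmp 8,0)
BGT L0: taken
after LDR r3, [r5]: r3=M[212]=15
after OR r3, r3, #2: r3=15|2=15
after ADD r5, r5, #4: r5=212+4=216
after SUB r1, r1, #2: r1=8-2=6
CMP r1, #0  (cmp 6,0)
BGT L0: taken
after LDR r3, [r5]: r3=M[216]=-8
after OR r3, r3, #2: r3=(-8)|2=-6
after ADD r5, r5, #4: r5=216+4=220
after SUB r1, r1, #2: r1=6-2=4
CMP r1, #0  (cmp 4,0)
BGT L0: taken
after LDR r3, [r5]: r3=M[220]=5
after OR r3, r3, #2: r3=5|2=7
after ADD r5, r5, #4: r5=220+4=224
after SUB r1, r1, #2: r1=4-2=2
CMP r1, #0  (cmp 2,0)
BGT L0: taken
after LDR r3, [r5]: r3=M[224]=-7
after OR r3, r3, #2: r3=(-7)|2=-5
after ADD r5, r5, #4: r5=224+4=228
after SUB r1, r1, #2: r1=2-2=0
CMP r1, #0  (cmp 0,0)
BGT L0: not taken
halt.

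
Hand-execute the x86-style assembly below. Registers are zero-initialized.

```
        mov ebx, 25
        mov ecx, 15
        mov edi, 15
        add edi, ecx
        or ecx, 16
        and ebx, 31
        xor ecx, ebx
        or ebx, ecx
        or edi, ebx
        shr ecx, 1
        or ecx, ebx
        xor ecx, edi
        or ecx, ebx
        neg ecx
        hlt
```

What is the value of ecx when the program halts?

-31

ebx=25
ecx=15
edi=15
edi=15+15=30
ecx=15|16=31
ebx=25&31=25
ecx=31^25=6
ebx=25|6=31
edi=30|31=31
ecx=6>>1=3
ecx=3|31=31
ecx=31^31=0
ecx=0|31=31
ecx=-(31)=-31
halt.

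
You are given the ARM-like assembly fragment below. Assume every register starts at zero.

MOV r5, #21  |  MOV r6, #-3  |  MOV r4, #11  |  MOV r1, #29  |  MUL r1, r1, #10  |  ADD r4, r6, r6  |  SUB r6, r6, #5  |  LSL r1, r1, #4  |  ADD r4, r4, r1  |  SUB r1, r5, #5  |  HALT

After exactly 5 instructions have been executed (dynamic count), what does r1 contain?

after MOV r5, #21: r5=21
after MOV r6, #-3: r6=-3
after MOV r4, #11: r4=11
after MOV r1, #29: r1=29
after MUL r1, r1, #10: r1=29*10=290
After step 5: r1 = 290.

290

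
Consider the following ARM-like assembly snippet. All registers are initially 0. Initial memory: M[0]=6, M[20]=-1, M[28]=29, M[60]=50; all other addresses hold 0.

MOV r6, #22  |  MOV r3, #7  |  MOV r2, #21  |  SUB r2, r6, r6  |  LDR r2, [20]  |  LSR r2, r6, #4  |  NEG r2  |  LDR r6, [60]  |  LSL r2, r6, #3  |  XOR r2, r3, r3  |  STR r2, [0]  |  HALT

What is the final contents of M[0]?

0

MOV r6, #22 → r6=22
MOV r3, #7 → r3=7
MOV r2, #21 → r2=21
SUB r2, r6, r6 → r2=22-22=0
LDR r2, [20] → r2=M[20]=-1
LSR r2, r6, #4 → r2=22>>4=1
NEG r2 → r2=-(1)=-1
LDR r6, [60] → r6=M[60]=50
LSL r2, r6, #3 → r2=50<<3=400
XOR r2, r3, r3 → r2=7^7=0
STR r2, [0] → M[0]=0
halt.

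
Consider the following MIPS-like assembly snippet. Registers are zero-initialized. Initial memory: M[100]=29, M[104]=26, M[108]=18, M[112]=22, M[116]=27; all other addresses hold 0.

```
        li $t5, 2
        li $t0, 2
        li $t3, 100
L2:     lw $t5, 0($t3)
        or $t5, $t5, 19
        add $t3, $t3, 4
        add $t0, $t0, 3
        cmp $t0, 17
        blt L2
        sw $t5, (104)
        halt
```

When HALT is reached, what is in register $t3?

after li $t5, 2: $t5=2
after li $t0, 2: $t0=2
after li $t3, 100: $t3=100
after lw $t5, 0($t3): $t5=M[100]=29
after or $t5, $t5, 19: $t5=29|19=31
after add $t3, $t3, 4: $t3=100+4=104
after add $t0, $t0, 3: $t0=2+3=5
cmp $t0, 17  (cmp 5,17)
blt L2: taken
after lw $t5, 0($t3): $t5=M[104]=26
after or $t5, $t5, 19: $t5=26|19=27
after add $t3, $t3, 4: $t3=104+4=108
after add $t0, $t0, 3: $t0=5+3=8
cmp $t0, 17  (cmp 8,17)
blt L2: taken
after lw $t5, 0($t3): $t5=M[108]=18
after or $t5, $t5, 19: $t5=18|19=19
after add $t3, $t3, 4: $t3=108+4=112
after add $t0, $t0, 3: $t0=8+3=11
cmp $t0, 17  (cmp 11,17)
blt L2: taken
after lw $t5, 0($t3): $t5=M[112]=22
after or $t5, $t5, 19: $t5=22|19=23
after add $t3, $t3, 4: $t3=112+4=116
after add $t0, $t0, 3: $t0=11+3=14
cmp $t0, 17  (cmp 14,17)
blt L2: taken
after lw $t5, 0($t3): $t5=M[116]=27
after or $t5, $t5, 19: $t5=27|19=27
after add $t3, $t3, 4: $t3=116+4=120
after add $t0, $t0, 3: $t0=14+3=17
cmp $t0, 17  (cmp 17,17)
blt L2: not taken
sw $t5, (104) → M[104]=27
halt.

120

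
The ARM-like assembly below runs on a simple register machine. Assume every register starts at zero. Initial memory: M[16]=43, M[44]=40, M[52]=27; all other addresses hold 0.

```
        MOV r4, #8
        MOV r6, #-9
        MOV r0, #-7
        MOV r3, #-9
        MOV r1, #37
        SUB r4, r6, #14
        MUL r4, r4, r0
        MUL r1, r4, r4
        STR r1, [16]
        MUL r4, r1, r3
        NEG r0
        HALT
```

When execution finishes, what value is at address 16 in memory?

25921

MOV r4, #8 → r4=8
MOV r6, #-9 → r6=-9
MOV r0, #-7 → r0=-7
MOV r3, #-9 → r3=-9
MOV r1, #37 → r1=37
SUB r4, r6, #14 → r4=(-9)-14=-23
MUL r4, r4, r0 → r4=(-23)*(-7)=161
MUL r1, r4, r4 → r1=161*161=25921
STR r1, [16] → M[16]=25921
MUL r4, r1, r3 → r4=25921*(-9)=-233289
NEG r0 → r0=-(-7)=7
halt.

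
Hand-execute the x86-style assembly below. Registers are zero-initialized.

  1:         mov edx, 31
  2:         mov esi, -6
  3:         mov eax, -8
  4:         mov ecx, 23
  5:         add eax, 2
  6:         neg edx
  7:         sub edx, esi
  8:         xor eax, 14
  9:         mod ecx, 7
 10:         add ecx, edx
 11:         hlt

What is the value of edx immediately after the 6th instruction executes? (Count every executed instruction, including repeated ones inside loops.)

-31

after mov edx, 31: edx=31
after mov esi, -6: esi=-6
after mov eax, -8: eax=-8
after mov ecx, 23: ecx=23
after add eax, 2: eax=(-8)+2=-6
after neg edx: edx=-(31)=-31
After step 6: edx = -31.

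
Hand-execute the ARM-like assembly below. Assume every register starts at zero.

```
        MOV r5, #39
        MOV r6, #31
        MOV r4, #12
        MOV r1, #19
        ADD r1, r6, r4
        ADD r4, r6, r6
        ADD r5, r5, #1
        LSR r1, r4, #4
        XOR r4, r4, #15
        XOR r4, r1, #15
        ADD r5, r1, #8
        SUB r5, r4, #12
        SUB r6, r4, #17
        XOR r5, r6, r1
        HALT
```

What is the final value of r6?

-5

after MOV r5, #39: r5=39
after MOV r6, #31: r6=31
after MOV r4, #12: r4=12
after MOV r1, #19: r1=19
after ADD r1, r6, r4: r1=31+12=43
after ADD r4, r6, r6: r4=31+31=62
after ADD r5, r5, #1: r5=39+1=40
after LSR r1, r4, #4: r1=62>>4=3
after XOR r4, r4, #15: r4=62^15=49
after XOR r4, r1, #15: r4=3^15=12
after ADD r5, r1, #8: r5=3+8=11
after SUB r5, r4, #12: r5=12-12=0
after SUB r6, r4, #17: r6=12-17=-5
after XOR r5, r6, r1: r5=(-5)^3=-8
halt.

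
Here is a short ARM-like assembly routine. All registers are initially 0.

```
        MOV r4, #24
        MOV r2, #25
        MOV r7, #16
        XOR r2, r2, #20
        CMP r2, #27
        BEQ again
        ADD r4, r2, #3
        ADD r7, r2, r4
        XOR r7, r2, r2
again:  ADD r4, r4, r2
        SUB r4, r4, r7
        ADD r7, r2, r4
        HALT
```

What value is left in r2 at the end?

MOV r4, #24 → r4=24
MOV r2, #25 → r2=25
MOV r7, #16 → r7=16
XOR r2, r2, #20 → r2=25^20=13
CMP r2, #27  (cmp 13,27)
BEQ again: not taken
ADD r4, r2, #3 → r4=13+3=16
ADD r7, r2, r4 → r7=13+16=29
XOR r7, r2, r2 → r7=13^13=0
ADD r4, r4, r2 → r4=16+13=29
SUB r4, r4, r7 → r4=29-0=29
ADD r7, r2, r4 → r7=13+29=42
halt.

13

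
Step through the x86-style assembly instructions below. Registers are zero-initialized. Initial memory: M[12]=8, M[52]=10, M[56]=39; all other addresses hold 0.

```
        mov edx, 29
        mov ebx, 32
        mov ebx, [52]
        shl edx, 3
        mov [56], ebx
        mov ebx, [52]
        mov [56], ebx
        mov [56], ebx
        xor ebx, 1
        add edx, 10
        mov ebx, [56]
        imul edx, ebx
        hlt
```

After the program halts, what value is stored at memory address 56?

10

after mov edx, 29: edx=29
after mov ebx, 32: ebx=32
after mov ebx, [52]: ebx=M[52]=10
after shl edx, 3: edx=29<<3=232
mov [56], ebx → M[56]=10
after mov ebx, [52]: ebx=M[52]=10
mov [56], ebx → M[56]=10
mov [56], ebx → M[56]=10
after xor ebx, 1: ebx=10^1=11
after add edx, 10: edx=232+10=242
after mov ebx, [56]: ebx=M[56]=10
after imul edx, ebx: edx=242*10=2420
halt.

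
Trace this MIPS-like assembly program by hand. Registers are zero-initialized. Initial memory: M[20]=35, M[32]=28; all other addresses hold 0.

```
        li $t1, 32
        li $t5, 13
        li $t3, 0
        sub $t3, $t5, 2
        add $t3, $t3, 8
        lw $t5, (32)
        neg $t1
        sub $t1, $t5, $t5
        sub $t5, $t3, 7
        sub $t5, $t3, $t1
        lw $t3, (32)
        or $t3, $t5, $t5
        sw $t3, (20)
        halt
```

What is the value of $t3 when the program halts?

19

$t1=32
$t5=13
$t3=0
$t3=13-2=11
$t3=11+8=19
$t5=M[32]=28
$t1=-(32)=-32
$t1=28-28=0
$t5=19-7=12
$t5=19-0=19
$t3=M[32]=28
$t3=19|19=19
sw $t3, (20) → M[20]=19
halt.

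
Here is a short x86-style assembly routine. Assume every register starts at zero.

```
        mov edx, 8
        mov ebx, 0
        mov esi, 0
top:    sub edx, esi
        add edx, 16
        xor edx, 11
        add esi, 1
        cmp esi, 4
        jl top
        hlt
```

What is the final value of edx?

edx=8
ebx=0
esi=0
edx=8-0=8
edx=8+16=24
edx=24^11=19
esi=0+1=1
cmp esi, 4  (cmp 1,4)
jl top: taken
edx=19-1=18
edx=18+16=34
edx=34^11=41
esi=1+1=2
cmp esi, 4  (cmp 2,4)
jl top: taken
edx=41-2=39
edx=39+16=55
edx=55^11=60
esi=2+1=3
cmp esi, 4  (cmp 3,4)
jl top: taken
edx=60-3=57
edx=57+16=73
edx=73^11=66
esi=3+1=4
cmp esi, 4  (cmp 4,4)
jl top: not taken
halt.

66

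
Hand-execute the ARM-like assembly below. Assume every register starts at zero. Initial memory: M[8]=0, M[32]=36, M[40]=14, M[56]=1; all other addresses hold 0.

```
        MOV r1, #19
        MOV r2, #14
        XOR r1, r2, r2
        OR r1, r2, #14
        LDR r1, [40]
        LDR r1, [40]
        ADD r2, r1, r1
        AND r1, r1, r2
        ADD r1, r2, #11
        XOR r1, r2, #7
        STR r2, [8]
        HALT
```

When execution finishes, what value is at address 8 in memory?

after MOV r1, #19: r1=19
after MOV r2, #14: r2=14
after XOR r1, r2, r2: r1=14^14=0
after OR r1, r2, #14: r1=14|14=14
after LDR r1, [40]: r1=M[40]=14
after LDR r1, [40]: r1=M[40]=14
after ADD r2, r1, r1: r2=14+14=28
after AND r1, r1, r2: r1=14&28=12
after ADD r1, r2, #11: r1=28+11=39
after XOR r1, r2, #7: r1=28^7=27
STR r2, [8] → M[8]=28
halt.

28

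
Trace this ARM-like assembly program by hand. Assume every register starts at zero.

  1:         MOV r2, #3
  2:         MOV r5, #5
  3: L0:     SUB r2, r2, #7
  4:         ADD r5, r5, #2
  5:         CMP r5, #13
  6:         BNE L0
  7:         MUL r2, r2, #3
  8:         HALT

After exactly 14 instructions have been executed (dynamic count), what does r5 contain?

11

MOV r2, #3 → r2=3
MOV r5, #5 → r5=5
SUB r2, r2, #7 → r2=3-7=-4
ADD r5, r5, #2 → r5=5+2=7
CMP r5, #13  (cmp 7,13)
BNE L0: taken
SUB r2, r2, #7 → r2=(-4)-7=-11
ADD r5, r5, #2 → r5=7+2=9
CMP r5, #13  (cmp 9,13)
BNE L0: taken
SUB r2, r2, #7 → r2=(-11)-7=-18
ADD r5, r5, #2 → r5=9+2=11
CMP r5, #13  (cmp 11,13)
BNE L0: taken
After step 14: r5 = 11.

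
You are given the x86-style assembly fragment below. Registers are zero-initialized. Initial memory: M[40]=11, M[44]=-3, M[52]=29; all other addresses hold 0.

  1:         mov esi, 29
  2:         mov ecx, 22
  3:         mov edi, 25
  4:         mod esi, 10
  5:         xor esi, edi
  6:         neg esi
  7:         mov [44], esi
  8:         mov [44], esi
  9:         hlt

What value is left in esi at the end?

mov esi, 29 → esi=29
mov ecx, 22 → ecx=22
mov edi, 25 → edi=25
mod esi, 10 → esi=29%10=9
xor esi, edi → esi=9^25=16
neg esi → esi=-(16)=-16
mov [44], esi → M[44]=-16
mov [44], esi → M[44]=-16
halt.

-16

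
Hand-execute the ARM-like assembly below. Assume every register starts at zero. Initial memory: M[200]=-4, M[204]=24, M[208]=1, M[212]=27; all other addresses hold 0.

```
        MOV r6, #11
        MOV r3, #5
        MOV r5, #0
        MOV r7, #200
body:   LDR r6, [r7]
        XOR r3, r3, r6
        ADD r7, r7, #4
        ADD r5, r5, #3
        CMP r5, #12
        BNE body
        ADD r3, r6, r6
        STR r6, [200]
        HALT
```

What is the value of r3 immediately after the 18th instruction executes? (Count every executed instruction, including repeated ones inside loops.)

-32

after MOV r6, #11: r6=11
after MOV r3, #5: r3=5
after MOV r5, #0: r5=0
after MOV r7, #200: r7=200
after LDR r6, [r7]: r6=M[200]=-4
after XOR r3, r3, r6: r3=5^(-4)=-7
after ADD r7, r7, #4: r7=200+4=204
after ADD r5, r5, #3: r5=0+3=3
CMP r5, #12  (cmp 3,12)
BNE body: taken
after LDR r6, [r7]: r6=M[204]=24
after XOR r3, r3, r6: r3=(-7)^24=-31
after ADD r7, r7, #4: r7=204+4=208
after ADD r5, r5, #3: r5=3+3=6
CMP r5, #12  (cmp 6,12)
BNE body: taken
after LDR r6, [r7]: r6=M[208]=1
after XOR r3, r3, r6: r3=(-31)^1=-32
After step 18: r3 = -32.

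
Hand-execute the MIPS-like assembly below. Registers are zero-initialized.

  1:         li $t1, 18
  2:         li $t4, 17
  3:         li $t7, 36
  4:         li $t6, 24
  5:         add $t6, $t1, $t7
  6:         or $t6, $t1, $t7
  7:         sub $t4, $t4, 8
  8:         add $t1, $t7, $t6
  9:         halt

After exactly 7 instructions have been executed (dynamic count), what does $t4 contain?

$t1=18
$t4=17
$t7=36
$t6=24
$t6=18+36=54
$t6=18|36=54
$t4=17-8=9
After step 7: $t4 = 9.

9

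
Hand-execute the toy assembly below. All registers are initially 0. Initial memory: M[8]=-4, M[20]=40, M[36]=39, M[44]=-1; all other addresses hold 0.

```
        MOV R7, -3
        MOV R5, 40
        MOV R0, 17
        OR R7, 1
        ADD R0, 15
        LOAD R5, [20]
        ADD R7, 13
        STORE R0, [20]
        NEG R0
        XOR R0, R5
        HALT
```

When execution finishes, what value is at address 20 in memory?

R7=-3
R5=40
R0=17
R7=(-3)|1=-3
R0=17+15=32
R5=M[20]=40
R7=(-3)+13=10
STORE R0, [20] → M[20]=32
R0=-(32)=-32
R0=(-32)^40=-56
halt.

32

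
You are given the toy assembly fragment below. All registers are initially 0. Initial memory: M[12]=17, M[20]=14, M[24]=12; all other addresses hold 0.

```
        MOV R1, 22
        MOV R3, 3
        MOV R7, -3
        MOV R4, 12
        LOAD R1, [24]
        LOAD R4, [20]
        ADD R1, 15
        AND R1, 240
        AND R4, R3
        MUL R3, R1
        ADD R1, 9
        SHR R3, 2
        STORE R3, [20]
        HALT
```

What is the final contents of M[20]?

12

MOV R1, 22 → R1=22
MOV R3, 3 → R3=3
MOV R7, -3 → R7=-3
MOV R4, 12 → R4=12
LOAD R1, [24] → R1=M[24]=12
LOAD R4, [20] → R4=M[20]=14
ADD R1, 15 → R1=12+15=27
AND R1, 240 → R1=27&240=16
AND R4, R3 → R4=14&3=2
MUL R3, R1 → R3=3*16=48
ADD R1, 9 → R1=16+9=25
SHR R3, 2 → R3=48>>2=12
STORE R3, [20] → M[20]=12
halt.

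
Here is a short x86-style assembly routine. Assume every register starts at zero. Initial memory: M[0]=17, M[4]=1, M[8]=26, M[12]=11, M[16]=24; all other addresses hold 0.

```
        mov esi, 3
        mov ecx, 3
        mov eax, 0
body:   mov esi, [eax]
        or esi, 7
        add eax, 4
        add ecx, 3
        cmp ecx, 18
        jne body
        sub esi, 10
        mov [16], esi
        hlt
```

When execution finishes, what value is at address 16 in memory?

21

esi=3
ecx=3
eax=0
esi=M[0]=17
esi=17|7=23
eax=0+4=4
ecx=3+3=6
cmp ecx, 18  (cmp 6,18)
jne body: taken
esi=M[4]=1
esi=1|7=7
eax=4+4=8
ecx=6+3=9
cmp ecx, 18  (cmp 9,18)
jne body: taken
esi=M[8]=26
esi=26|7=31
eax=8+4=12
ecx=9+3=12
cmp ecx, 18  (cmp 12,18)
jne body: taken
esi=M[12]=11
esi=11|7=15
eax=12+4=16
ecx=12+3=15
cmp ecx, 18  (cmp 15,18)
jne body: taken
esi=M[16]=24
esi=24|7=31
eax=16+4=20
ecx=15+3=18
cmp ecx, 18  (cmp 18,18)
jne body: not taken
esi=31-10=21
mov [16], esi → M[16]=21
halt.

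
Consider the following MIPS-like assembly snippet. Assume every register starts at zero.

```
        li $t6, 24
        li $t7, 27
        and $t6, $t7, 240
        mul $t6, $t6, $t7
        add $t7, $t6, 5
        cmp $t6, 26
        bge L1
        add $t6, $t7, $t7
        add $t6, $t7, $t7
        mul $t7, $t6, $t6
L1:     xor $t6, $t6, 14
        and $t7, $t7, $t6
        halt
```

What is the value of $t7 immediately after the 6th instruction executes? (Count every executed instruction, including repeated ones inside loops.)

li $t6, 24 → $t6=24
li $t7, 27 → $t7=27
and $t6, $t7, 240 → $t6=27&240=16
mul $t6, $t6, $t7 → $t6=16*27=432
add $t7, $t6, 5 → $t7=432+5=437
cmp $t6, 26  (cmp 432,26)
After step 6: $t7 = 437.

437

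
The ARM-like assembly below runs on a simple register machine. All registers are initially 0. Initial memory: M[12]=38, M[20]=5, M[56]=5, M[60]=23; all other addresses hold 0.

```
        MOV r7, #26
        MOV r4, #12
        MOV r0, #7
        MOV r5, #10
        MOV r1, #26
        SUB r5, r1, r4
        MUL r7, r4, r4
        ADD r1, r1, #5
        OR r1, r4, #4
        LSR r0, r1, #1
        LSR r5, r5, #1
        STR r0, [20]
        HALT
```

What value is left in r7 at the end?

144

MOV r7, #26 → r7=26
MOV r4, #12 → r4=12
MOV r0, #7 → r0=7
MOV r5, #10 → r5=10
MOV r1, #26 → r1=26
SUB r5, r1, r4 → r5=26-12=14
MUL r7, r4, r4 → r7=12*12=144
ADD r1, r1, #5 → r1=26+5=31
OR r1, r4, #4 → r1=12|4=12
LSR r0, r1, #1 → r0=12>>1=6
LSR r5, r5, #1 → r5=14>>1=7
STR r0, [20] → M[20]=6
halt.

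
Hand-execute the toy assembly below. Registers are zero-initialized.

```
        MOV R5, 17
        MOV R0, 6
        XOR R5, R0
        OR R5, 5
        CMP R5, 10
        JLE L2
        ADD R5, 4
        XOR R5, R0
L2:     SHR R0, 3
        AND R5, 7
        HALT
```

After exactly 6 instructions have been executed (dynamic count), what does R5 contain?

23

MOV R5, 17 → R5=17
MOV R0, 6 → R0=6
XOR R5, R0 → R5=17^6=23
OR R5, 5 → R5=23|5=23
CMP R5, 10  (cmp 23,10)
JLE L2: not taken
After step 6: R5 = 23.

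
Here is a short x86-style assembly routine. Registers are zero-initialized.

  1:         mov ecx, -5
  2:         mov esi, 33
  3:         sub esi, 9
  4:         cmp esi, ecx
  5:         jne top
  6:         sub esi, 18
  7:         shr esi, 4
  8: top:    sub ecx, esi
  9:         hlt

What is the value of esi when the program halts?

mov ecx, -5 → ecx=-5
mov esi, 33 → esi=33
sub esi, 9 → esi=33-9=24
cmp esi, ecx  (cmp 24,-5)
jne top: taken
sub ecx, esi → ecx=(-5)-24=-29
halt.

24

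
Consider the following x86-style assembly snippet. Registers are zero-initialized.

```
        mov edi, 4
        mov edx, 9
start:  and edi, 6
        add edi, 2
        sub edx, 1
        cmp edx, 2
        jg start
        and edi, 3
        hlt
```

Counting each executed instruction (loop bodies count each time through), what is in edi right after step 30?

8

mov edi, 4 → edi=4
mov edx, 9 → edx=9
and edi, 6 → edi=4&6=4
add edi, 2 → edi=4+2=6
sub edx, 1 → edx=9-1=8
cmp edx, 2  (cmp 8,2)
jg start: taken
and edi, 6 → edi=6&6=6
add edi, 2 → edi=6+2=8
sub edx, 1 → edx=8-1=7
cmp edx, 2  (cmp 7,2)
jg start: taken
and edi, 6 → edi=8&6=0
add edi, 2 → edi=0+2=2
sub edx, 1 → edx=7-1=6
cmp edx, 2  (cmp 6,2)
jg start: taken
and edi, 6 → edi=2&6=2
add edi, 2 → edi=2+2=4
sub edx, 1 → edx=6-1=5
cmp edx, 2  (cmp 5,2)
jg start: taken
and edi, 6 → edi=4&6=4
add edi, 2 → edi=4+2=6
sub edx, 1 → edx=5-1=4
cmp edx, 2  (cmp 4,2)
jg start: taken
and edi, 6 → edi=6&6=6
add edi, 2 → edi=6+2=8
sub edx, 1 → edx=4-1=3
After step 30: edi = 8.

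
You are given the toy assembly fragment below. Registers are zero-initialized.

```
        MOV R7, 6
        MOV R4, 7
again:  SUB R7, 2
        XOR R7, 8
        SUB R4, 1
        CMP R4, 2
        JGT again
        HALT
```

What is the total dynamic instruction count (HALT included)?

R7=6
R4=7
R7=6-2=4
R7=4^8=12
R4=7-1=6
CMP R4, 2  (cmp 6,2)
JGT again: taken
R7=12-2=10
R7=10^8=2
R4=6-1=5
CMP R4, 2  (cmp 5,2)
JGT again: taken
R7=2-2=0
R7=0^8=8
R4=5-1=4
CMP R4, 2  (cmp 4,2)
JGT again: taken
R7=8-2=6
R7=6^8=14
R4=4-1=3
CMP R4, 2  (cmp 3,2)
JGT again: taken
R7=14-2=12
R7=12^8=4
R4=3-1=2
CMP R4, 2  (cmp 2,2)
JGT again: not taken
halt.
Total executed instructions: 28.

28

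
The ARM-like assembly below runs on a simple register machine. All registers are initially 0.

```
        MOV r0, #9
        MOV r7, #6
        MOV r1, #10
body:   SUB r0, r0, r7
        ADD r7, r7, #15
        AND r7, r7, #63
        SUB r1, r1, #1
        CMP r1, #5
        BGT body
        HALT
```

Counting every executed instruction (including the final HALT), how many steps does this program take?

34

MOV r0, #9 → r0=9
MOV r7, #6 → r7=6
MOV r1, #10 → r1=10
SUB r0, r0, r7 → r0=9-6=3
ADD r7, r7, #15 → r7=6+15=21
AND r7, r7, #63 → r7=21&63=21
SUB r1, r1, #1 → r1=10-1=9
CMP r1, #5  (cmp 9,5)
BGT body: taken
SUB r0, r0, r7 → r0=3-21=-18
ADD r7, r7, #15 → r7=21+15=36
AND r7, r7, #63 → r7=36&63=36
SUB r1, r1, #1 → r1=9-1=8
CMP r1, #5  (cmp 8,5)
BGT body: taken
SUB r0, r0, r7 → r0=(-18)-36=-54
ADD r7, r7, #15 → r7=36+15=51
AND r7, r7, #63 → r7=51&63=51
SUB r1, r1, #1 → r1=8-1=7
CMP r1, #5  (cmp 7,5)
BGT body: taken
SUB r0, r0, r7 → r0=(-54)-51=-105
ADD r7, r7, #15 → r7=51+15=66
AND r7, r7, #63 → r7=66&63=2
SUB r1, r1, #1 → r1=7-1=6
CMP r1, #5  (cmp 6,5)
BGT body: taken
SUB r0, r0, r7 → r0=(-105)-2=-107
ADD r7, r7, #15 → r7=2+15=17
AND r7, r7, #63 → r7=17&63=17
SUB r1, r1, #1 → r1=6-1=5
CMP r1, #5  (cmp 5,5)
BGT body: not taken
halt.
Total executed instructions: 34.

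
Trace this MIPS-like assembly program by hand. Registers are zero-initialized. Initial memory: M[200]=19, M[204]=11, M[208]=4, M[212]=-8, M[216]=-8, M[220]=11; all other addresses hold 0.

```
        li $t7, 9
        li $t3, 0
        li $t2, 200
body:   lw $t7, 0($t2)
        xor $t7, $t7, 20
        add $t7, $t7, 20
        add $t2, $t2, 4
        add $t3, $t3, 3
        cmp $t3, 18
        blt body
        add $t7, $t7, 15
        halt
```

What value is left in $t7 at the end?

66

$t7=9
$t3=0
$t2=200
$t7=M[200]=19
$t7=19^20=7
$t7=7+20=27
$t2=200+4=204
$t3=0+3=3
cmp $t3, 18  (cmp 3,18)
blt body: taken
$t7=M[204]=11
$t7=11^20=31
$t7=31+20=51
$t2=204+4=208
$t3=3+3=6
cmp $t3, 18  (cmp 6,18)
blt body: taken
$t7=M[208]=4
$t7=4^20=16
$t7=16+20=36
$t2=208+4=212
$t3=6+3=9
cmp $t3, 18  (cmp 9,18)
blt body: taken
$t7=M[212]=-8
$t7=(-8)^20=-20
$t7=(-20)+20=0
$t2=212+4=216
$t3=9+3=12
cmp $t3, 18  (cmp 12,18)
blt body: taken
$t7=M[216]=-8
$t7=(-8)^20=-20
$t7=(-20)+20=0
$t2=216+4=220
$t3=12+3=15
cmp $t3, 18  (cmp 15,18)
blt body: taken
$t7=M[220]=11
$t7=11^20=31
$t7=31+20=51
$t2=220+4=224
$t3=15+3=18
cmp $t3, 18  (cmp 18,18)
blt body: not taken
$t7=51+15=66
halt.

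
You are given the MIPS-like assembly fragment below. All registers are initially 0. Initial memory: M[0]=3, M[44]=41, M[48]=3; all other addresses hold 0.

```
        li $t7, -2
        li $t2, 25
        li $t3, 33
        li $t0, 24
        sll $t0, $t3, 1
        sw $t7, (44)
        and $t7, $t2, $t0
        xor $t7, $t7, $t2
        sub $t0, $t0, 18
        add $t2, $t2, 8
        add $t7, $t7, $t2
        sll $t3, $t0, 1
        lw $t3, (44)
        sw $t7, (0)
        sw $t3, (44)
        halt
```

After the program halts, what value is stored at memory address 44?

$t7=-2
$t2=25
$t3=33
$t0=24
$t0=33<<1=66
sw $t7, (44) → M[44]=-2
$t7=25&66=0
$t7=0^25=25
$t0=66-18=48
$t2=25+8=33
$t7=25+33=58
$t3=48<<1=96
$t3=M[44]=-2
sw $t7, (0) → M[0]=58
sw $t3, (44) → M[44]=-2
halt.

-2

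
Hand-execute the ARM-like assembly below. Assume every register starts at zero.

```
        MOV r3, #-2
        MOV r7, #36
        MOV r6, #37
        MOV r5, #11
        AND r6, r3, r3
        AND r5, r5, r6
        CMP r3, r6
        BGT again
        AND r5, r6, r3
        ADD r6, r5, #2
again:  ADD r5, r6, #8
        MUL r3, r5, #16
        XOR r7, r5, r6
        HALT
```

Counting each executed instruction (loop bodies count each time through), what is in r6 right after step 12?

0

r3=-2
r7=36
r6=37
r5=11
r6=(-2)&(-2)=-2
r5=11&(-2)=10
CMP r3, r6  (cmp -2,-2)
BGT again: not taken
r5=(-2)&(-2)=-2
r6=(-2)+2=0
r5=0+8=8
r3=8*16=128
After step 12: r6 = 0.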